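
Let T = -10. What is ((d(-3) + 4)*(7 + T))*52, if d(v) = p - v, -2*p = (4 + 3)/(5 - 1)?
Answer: -1911/2 ≈ -955.50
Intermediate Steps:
p = -7/8 (p = -(4 + 3)/(2*(5 - 1)) = -7/(2*4) = -1/2*7/4 = -7/8 ≈ -0.87500)
d(v) = -7/8 - v
((d(-3) + 4)*(7 + T))*52 = (((-7/8 - 1*(-3)) + 4)*(7 - 10))*52 = (((-7/8 + 3) + 4)*(-3))*52 = ((17/8 + 4)*(-3))*52 = ((49/8)*(-3))*52 = -147/8*52 = -1911/2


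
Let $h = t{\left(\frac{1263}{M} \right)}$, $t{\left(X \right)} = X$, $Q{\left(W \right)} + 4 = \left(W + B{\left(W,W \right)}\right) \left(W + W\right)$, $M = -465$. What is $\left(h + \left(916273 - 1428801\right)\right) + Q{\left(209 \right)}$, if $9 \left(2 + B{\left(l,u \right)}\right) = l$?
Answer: $- \frac{580741049}{1395} \approx -4.163 \cdot 10^{5}$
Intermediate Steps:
$B{\left(l,u \right)} = -2 + \frac{l}{9}$
$Q{\left(W \right)} = -4 + 2 W \left(-2 + \frac{10 W}{9}\right)$ ($Q{\left(W \right)} = -4 + \left(W + \left(-2 + \frac{W}{9}\right)\right) \left(W + W\right) = -4 + \left(-2 + \frac{10 W}{9}\right) 2 W = -4 + 2 W \left(-2 + \frac{10 W}{9}\right)$)
$h = - \frac{421}{155}$ ($h = \frac{1263}{-465} = 1263 \left(- \frac{1}{465}\right) = - \frac{421}{155} \approx -2.7161$)
$\left(h + \left(916273 - 1428801\right)\right) + Q{\left(209 \right)} = \left(- \frac{421}{155} + \left(916273 - 1428801\right)\right) - \left(840 - \frac{873620}{9}\right) = \left(- \frac{421}{155} - 512528\right) - - \frac{866060}{9} = - \frac{79442261}{155} - - \frac{866060}{9} = - \frac{79442261}{155} + \frac{866060}{9} = - \frac{580741049}{1395}$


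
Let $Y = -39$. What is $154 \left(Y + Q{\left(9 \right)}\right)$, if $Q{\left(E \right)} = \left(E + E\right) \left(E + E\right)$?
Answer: $43890$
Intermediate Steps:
$Q{\left(E \right)} = 4 E^{2}$ ($Q{\left(E \right)} = 2 E 2 E = 4 E^{2}$)
$154 \left(Y + Q{\left(9 \right)}\right) = 154 \left(-39 + 4 \cdot 9^{2}\right) = 154 \left(-39 + 4 \cdot 81\right) = 154 \left(-39 + 324\right) = 154 \cdot 285 = 43890$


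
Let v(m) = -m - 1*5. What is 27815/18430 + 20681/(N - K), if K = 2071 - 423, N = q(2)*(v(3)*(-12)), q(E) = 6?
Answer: -35133315/1975696 ≈ -17.783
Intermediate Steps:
v(m) = -5 - m (v(m) = -m - 5 = -5 - m)
N = 576 (N = 6*((-5 - 1*3)*(-12)) = 6*((-5 - 3)*(-12)) = 6*(-8*(-12)) = 6*96 = 576)
K = 1648
27815/18430 + 20681/(N - K) = 27815/18430 + 20681/(576 - 1*1648) = 27815*(1/18430) + 20681/(576 - 1648) = 5563/3686 + 20681/(-1072) = 5563/3686 + 20681*(-1/1072) = 5563/3686 - 20681/1072 = -35133315/1975696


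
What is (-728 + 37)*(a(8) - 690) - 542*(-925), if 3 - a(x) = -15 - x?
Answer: 960174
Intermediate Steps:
a(x) = 18 + x (a(x) = 3 - (-15 - x) = 3 + (15 + x) = 18 + x)
(-728 + 37)*(a(8) - 690) - 542*(-925) = (-728 + 37)*((18 + 8) - 690) - 542*(-925) = -691*(26 - 690) + 501350 = -691*(-664) + 501350 = 458824 + 501350 = 960174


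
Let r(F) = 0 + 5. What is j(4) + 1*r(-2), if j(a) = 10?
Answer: 15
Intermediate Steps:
r(F) = 5
j(4) + 1*r(-2) = 10 + 1*5 = 10 + 5 = 15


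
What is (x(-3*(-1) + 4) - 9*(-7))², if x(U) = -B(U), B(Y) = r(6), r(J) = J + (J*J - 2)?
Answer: 529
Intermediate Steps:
r(J) = -2 + J + J² (r(J) = J + (J² - 2) = J + (-2 + J²) = -2 + J + J²)
B(Y) = 40 (B(Y) = -2 + 6 + 6² = -2 + 6 + 36 = 40)
x(U) = -40 (x(U) = -1*40 = -40)
(x(-3*(-1) + 4) - 9*(-7))² = (-40 - 9*(-7))² = (-40 + 63)² = 23² = 529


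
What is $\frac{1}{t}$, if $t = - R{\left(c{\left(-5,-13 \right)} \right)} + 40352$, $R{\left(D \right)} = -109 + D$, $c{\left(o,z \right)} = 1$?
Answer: $\frac{1}{40460} \approx 2.4716 \cdot 10^{-5}$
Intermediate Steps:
$t = 40460$ ($t = - (-109 + 1) + 40352 = \left(-1\right) \left(-108\right) + 40352 = 108 + 40352 = 40460$)
$\frac{1}{t} = \frac{1}{40460}$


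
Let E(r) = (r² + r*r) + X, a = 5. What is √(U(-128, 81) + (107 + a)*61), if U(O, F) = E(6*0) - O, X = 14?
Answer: √6974 ≈ 83.510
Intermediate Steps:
E(r) = 14 + 2*r² (E(r) = (r² + r*r) + 14 = (r² + r²) + 14 = 2*r² + 14 = 14 + 2*r²)
U(O, F) = 14 - O (U(O, F) = (14 + 2*(6*0)²) - O = (14 + 2*0²) - O = (14 + 2*0) - O = (14 + 0) - O = 14 - O)
√(U(-128, 81) + (107 + a)*61) = √((14 - 1*(-128)) + (107 + 5)*61) = √((14 + 128) + 112*61) = √(142 + 6832) = √6974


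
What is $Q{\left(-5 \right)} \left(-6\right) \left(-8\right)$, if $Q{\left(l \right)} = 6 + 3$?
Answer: $432$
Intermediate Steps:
$Q{\left(l \right)} = 9$
$Q{\left(-5 \right)} \left(-6\right) \left(-8\right) = 9 \left(-6\right) \left(-8\right) = \left(-54\right) \left(-8\right) = 432$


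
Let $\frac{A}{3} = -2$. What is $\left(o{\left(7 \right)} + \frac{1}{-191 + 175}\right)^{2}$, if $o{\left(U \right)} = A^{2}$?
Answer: $\frac{330625}{256} \approx 1291.5$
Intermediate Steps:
$A = -6$ ($A = 3 \left(-2\right) = -6$)
$o{\left(U \right)} = 36$ ($o{\left(U \right)} = \left(-6\right)^{2} = 36$)
$\left(o{\left(7 \right)} + \frac{1}{-191 + 175}\right)^{2} = \left(36 + \frac{1}{-191 + 175}\right)^{2} = \left(36 + \frac{1}{-16}\right)^{2} = \left(36 - \frac{1}{16}\right)^{2} = \left(\frac{575}{16}\right)^{2} = \frac{330625}{256}$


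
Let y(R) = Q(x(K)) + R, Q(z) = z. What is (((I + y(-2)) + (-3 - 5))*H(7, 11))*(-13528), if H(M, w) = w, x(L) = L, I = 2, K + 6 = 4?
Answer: 1488080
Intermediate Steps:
K = -2 (K = -6 + 4 = -2)
y(R) = -2 + R
(((I + y(-2)) + (-3 - 5))*H(7, 11))*(-13528) = (((2 + (-2 - 2)) + (-3 - 5))*11)*(-13528) = (((2 - 4) - 8)*11)*(-13528) = ((-2 - 8)*11)*(-13528) = -10*11*(-13528) = -110*(-13528) = 1488080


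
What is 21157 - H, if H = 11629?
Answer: 9528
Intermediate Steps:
21157 - H = 21157 - 1*11629 = 21157 - 11629 = 9528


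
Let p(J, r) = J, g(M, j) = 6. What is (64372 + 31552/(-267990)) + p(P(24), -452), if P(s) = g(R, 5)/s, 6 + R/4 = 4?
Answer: 34502175451/535980 ≈ 64372.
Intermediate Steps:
R = -8 (R = -24 + 4*4 = -24 + 16 = -8)
P(s) = 6/s
(64372 + 31552/(-267990)) + p(P(24), -452) = (64372 + 31552/(-267990)) + 6/24 = (64372 + 31552*(-1/267990)) + 6*(1/24) = (64372 - 15776/133995) + 1/4 = 8625510364/133995 + 1/4 = 34502175451/535980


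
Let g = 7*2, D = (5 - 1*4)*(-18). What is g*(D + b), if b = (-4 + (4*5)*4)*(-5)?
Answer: -5572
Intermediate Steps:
D = -18 (D = (5 - 4)*(-18) = 1*(-18) = -18)
g = 14
b = -380 (b = (-4 + 20*4)*(-5) = (-4 + 80)*(-5) = 76*(-5) = -380)
g*(D + b) = 14*(-18 - 380) = 14*(-398) = -5572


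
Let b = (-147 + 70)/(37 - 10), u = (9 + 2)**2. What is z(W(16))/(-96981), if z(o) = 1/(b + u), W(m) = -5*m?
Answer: -9/103123130 ≈ -8.7274e-8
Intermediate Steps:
u = 121 (u = 11**2 = 121)
b = -77/27 ≈ -2.8519
z(o) = 27/3190 (z(o) = 1/(-77/27 + 121) = 1/(3190/27) = 27/3190)
z(W(16))/(-96981) = (27/3190)/(-96981) = (27/3190)*(-1/96981) = -9/103123130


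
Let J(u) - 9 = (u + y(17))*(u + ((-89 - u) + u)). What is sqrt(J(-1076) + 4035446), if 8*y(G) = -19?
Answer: sqrt(84668190)/4 ≈ 2300.4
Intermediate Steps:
y(G) = -19/8 (y(G) = (1/8)*(-19) = -19/8)
J(u) = 9 + (-89 + u)*(-19/8 + u) (J(u) = 9 + (u - 19/8)*(u + ((-89 - u) + u)) = 9 + (-19/8 + u)*(u - 89) = 9 + (-19/8 + u)*(-89 + u) = 9 + (-89 + u)*(-19/8 + u))
sqrt(J(-1076) + 4035446) = sqrt((1763/8 + (-1076)**2 - 731/8*(-1076)) + 4035446) = sqrt((1763/8 + 1157776 + 196639/2) + 4035446) = sqrt(10050527/8 + 4035446) = sqrt(42334095/8) = sqrt(84668190)/4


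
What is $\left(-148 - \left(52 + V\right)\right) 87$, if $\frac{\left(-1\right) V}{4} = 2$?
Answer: $-16704$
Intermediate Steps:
$V = -8$ ($V = \left(-4\right) 2 = -8$)
$\left(-148 - \left(52 + V\right)\right) 87 = \left(-148 - 44\right) 87 = \left(-192\right) 87 = -16704$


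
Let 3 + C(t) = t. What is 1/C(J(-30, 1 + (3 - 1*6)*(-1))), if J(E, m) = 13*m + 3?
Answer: 1/52 ≈ 0.019231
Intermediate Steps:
J(E, m) = 3 + 13*m
C(t) = -3 + t
1/C(J(-30, 1 + (3 - 1*6)*(-1))) = 1/(-3 + (3 + 13*(1 + (3 - 1*6)*(-1)))) = 1/(-3 + (3 + 13*(1 + (3 - 6)*(-1)))) = 1/(-3 + (3 + 13*(1 - 3*(-1)))) = 1/(-3 + (3 + 13*(1 + 3))) = 1/(-3 + (3 + 13*4)) = 1/(-3 + (3 + 52)) = 1/(-3 + 55) = 1/52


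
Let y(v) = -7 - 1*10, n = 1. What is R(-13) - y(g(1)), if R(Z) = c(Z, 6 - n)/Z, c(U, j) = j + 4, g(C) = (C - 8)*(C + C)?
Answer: 212/13 ≈ 16.308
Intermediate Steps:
g(C) = 2*C*(-8 + C) (g(C) = (-8 + C)*(2*C) = 2*C*(-8 + C))
y(v) = -17 (y(v) = -7 - 10 = -17)
c(U, j) = 4 + j
R(Z) = 9/Z (R(Z) = (4 + (6 - 1*1))/Z = (4 + (6 - 1))/Z = (4 + 5)/Z = 9/Z)
R(-13) - y(g(1)) = 9/(-13) - 1*(-17) = 9*(-1/13) + 17 = -9/13 + 17 = 212/13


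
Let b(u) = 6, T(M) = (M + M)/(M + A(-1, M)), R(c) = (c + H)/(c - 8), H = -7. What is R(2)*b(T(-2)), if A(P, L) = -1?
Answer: 5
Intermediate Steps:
R(c) = (-7 + c)/(-8 + c) (R(c) = (c - 7)/(c - 8) = (-7 + c)/(-8 + c))
T(M) = 2*M/(-1 + M) (T(M) = (M + M)/(M - 1) = (2*M)/(-1 + M) = 2*M/(-1 + M))
R(2)*b(T(-2)) = ((-7 + 2)/(-8 + 2))*6 = (-5/(-6))*6 = -⅙*(-5)*6 = (⅚)*6 = 5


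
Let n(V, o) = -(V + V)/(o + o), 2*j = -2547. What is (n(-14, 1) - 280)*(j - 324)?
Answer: 424935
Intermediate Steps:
j = -2547/2 (j = (½)*(-2547) = -2547/2 ≈ -1273.5)
n(V, o) = -V/o (n(V, o) = -2*V/(2*o) = -2*V*1/(2*o) = -V/o)
(n(-14, 1) - 280)*(j - 324) = (-1*(-14)/1 - 280)*(-2547/2 - 324) = (-1*(-14)*1 - 280)*(-3195/2) = (14 - 280)*(-3195/2) = -266*(-3195/2) = 424935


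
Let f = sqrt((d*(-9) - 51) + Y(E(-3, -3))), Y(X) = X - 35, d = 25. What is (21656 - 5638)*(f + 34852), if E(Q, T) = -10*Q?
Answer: 558259336 + 16018*I*sqrt(281) ≈ 5.5826e+8 + 2.6851e+5*I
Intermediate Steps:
Y(X) = -35 + X
f = I*sqrt(281) (f = sqrt((25*(-9) - 51) + (-35 - 10*(-3))) = sqrt((-225 - 51) + (-35 + 30)) = sqrt(-276 - 5) = sqrt(-281) = I*sqrt(281) ≈ 16.763*I)
(21656 - 5638)*(f + 34852) = (21656 - 5638)*(I*sqrt(281) + 34852) = 16018*(34852 + I*sqrt(281)) = 558259336 + 16018*I*sqrt(281)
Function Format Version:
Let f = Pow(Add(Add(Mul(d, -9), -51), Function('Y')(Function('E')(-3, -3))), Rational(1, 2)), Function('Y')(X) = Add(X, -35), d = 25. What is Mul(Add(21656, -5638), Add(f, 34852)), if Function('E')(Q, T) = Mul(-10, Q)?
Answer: Add(558259336, Mul(16018, I, Pow(281, Rational(1, 2)))) ≈ Add(5.5826e+8, Mul(2.6851e+5, I))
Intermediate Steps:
Function('Y')(X) = Add(-35, X)
f = Mul(I, Pow(281, Rational(1, 2))) (f = Pow(Add(Add(Mul(25, -9), -51), Add(-35, Mul(-10, -3))), Rational(1, 2)) = Pow(Add(Add(-225, -51), Add(-35, 30)), Rational(1, 2)) = Pow(Add(-276, -5), Rational(1, 2)) = Pow(-281, Rational(1, 2)) = Mul(I, Pow(281, Rational(1, 2))) ≈ Mul(16.763, I))
Mul(Add(21656, -5638), Add(f, 34852)) = Mul(Add(21656, -5638), Add(Mul(I, Pow(281, Rational(1, 2))), 34852)) = Mul(16018, Add(34852, Mul(I, Pow(281, Rational(1, 2))))) = Add(558259336, Mul(16018, I, Pow(281, Rational(1, 2))))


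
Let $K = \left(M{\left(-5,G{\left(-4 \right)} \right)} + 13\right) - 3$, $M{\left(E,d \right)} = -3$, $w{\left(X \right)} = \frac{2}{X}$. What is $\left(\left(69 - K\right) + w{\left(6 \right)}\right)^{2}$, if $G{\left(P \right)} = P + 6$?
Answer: $\frac{34969}{9} \approx 3885.4$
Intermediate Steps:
$G{\left(P \right)} = 6 + P$
$K = 7$ ($K = \left(-3 + 13\right) - 3 = 10 - 3 = 7$)
$\left(\left(69 - K\right) + w{\left(6 \right)}\right)^{2} = \left(\left(69 - 7\right) + \frac{2}{6}\right)^{2} = \left(\left(69 - 7\right) + 2 \cdot \frac{1}{6}\right)^{2} = \left(62 + \frac{1}{3}\right)^{2} = \left(\frac{187}{3}\right)^{2} = \frac{34969}{9}$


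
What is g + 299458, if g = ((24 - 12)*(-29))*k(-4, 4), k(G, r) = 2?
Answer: 298762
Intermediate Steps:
g = -696 (g = ((24 - 12)*(-29))*2 = (12*(-29))*2 = -348*2 = -696)
g + 299458 = -696 + 299458 = 298762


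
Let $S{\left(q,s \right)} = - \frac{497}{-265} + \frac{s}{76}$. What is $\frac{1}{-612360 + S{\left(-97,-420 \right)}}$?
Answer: $- \frac{5035}{3083250982} \approx -1.633 \cdot 10^{-6}$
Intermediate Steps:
$S{\left(q,s \right)} = \frac{497}{265} + \frac{s}{76}$ ($S{\left(q,s \right)} = \left(-497\right) \left(- \frac{1}{265}\right) + s \frac{1}{76} = \frac{497}{265} + \frac{s}{76}$)
$\frac{1}{-612360 + S{\left(-97,-420 \right)}} = \frac{1}{-612360 + \left(\frac{497}{265} + \frac{1}{76} \left(-420\right)\right)} = \frac{1}{-612360 + \left(\frac{497}{265} - \frac{105}{19}\right)} = \frac{1}{-612360 - \frac{18382}{5035}} = \frac{1}{- \frac{3083250982}{5035}} = - \frac{5035}{3083250982}$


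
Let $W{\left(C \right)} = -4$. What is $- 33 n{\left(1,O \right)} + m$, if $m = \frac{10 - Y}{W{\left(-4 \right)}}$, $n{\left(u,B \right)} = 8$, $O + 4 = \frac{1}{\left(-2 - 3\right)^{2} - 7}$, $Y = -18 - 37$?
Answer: $- \frac{1121}{4} \approx -280.25$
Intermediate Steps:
$Y = -55$ ($Y = -18 - 37 = -55$)
$O = - \frac{71}{18}$ ($O = -4 + \frac{1}{\left(-2 - 3\right)^{2} - 7} = -4 + \frac{1}{\left(-5\right)^{2} - 7} = -4 + \frac{1}{25 - 7} = -4 + \frac{1}{18} = - \frac{71}{18} \approx -3.9444$)
$m = - \frac{65}{4}$ ($m = \frac{10 - -55}{-4} = \left(10 + 55\right) \left(- \frac{1}{4}\right) = 65 \left(- \frac{1}{4}\right) = - \frac{65}{4} \approx -16.25$)
$- 33 n{\left(1,O \right)} + m = \left(-33\right) 8 - \frac{65}{4} = -264 - \frac{65}{4} = - \frac{1121}{4}$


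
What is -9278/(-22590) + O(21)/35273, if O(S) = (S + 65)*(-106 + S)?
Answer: 81064997/398408535 ≈ 0.20347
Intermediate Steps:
O(S) = (-106 + S)*(65 + S) (O(S) = (65 + S)*(-106 + S) = (-106 + S)*(65 + S))
-9278/(-22590) + O(21)/35273 = -9278/(-22590) + (-6890 + 21² - 41*21)/35273 = -9278*(-1/22590) + (-6890 + 441 - 861)*(1/35273) = 4639/11295 - 7310*1/35273 = 4639/11295 - 7310/35273 = 81064997/398408535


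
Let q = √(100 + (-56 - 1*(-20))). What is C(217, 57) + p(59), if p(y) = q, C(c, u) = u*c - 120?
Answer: 12257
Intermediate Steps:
C(c, u) = -120 + c*u (C(c, u) = c*u - 120 = -120 + c*u)
q = 8 (q = √(100 + (-56 + 20)) = √(100 - 36) = √64 = 8)
p(y) = 8
C(217, 57) + p(59) = (-120 + 217*57) + 8 = (-120 + 12369) + 8 = 12249 + 8 = 12257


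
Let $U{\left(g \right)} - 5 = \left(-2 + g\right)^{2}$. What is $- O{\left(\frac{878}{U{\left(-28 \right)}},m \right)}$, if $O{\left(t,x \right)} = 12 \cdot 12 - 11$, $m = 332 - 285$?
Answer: $-133$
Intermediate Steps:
$U{\left(g \right)} = 5 + \left(-2 + g\right)^{2}$
$m = 47$ ($m = 332 - 285 = 47$)
$O{\left(t,x \right)} = 133$ ($O{\left(t,x \right)} = 144 - 11 = 133$)
$- O{\left(\frac{878}{U{\left(-28 \right)}},m \right)} = \left(-1\right) 133 = -133$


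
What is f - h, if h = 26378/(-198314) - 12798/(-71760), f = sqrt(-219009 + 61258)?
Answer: -53761441/1185917720 + I*sqrt(157751) ≈ -0.045333 + 397.18*I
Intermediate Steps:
f = I*sqrt(157751) (f = sqrt(-157751) = I*sqrt(157751) ≈ 397.18*I)
h = 53761441/1185917720 (h = 26378*(-1/198314) - 12798*(-1/71760) = -13189/99157 + 2133/11960 = 53761441/1185917720 ≈ 0.045333)
f - h = I*sqrt(157751) - 1*53761441/1185917720 = I*sqrt(157751) - 53761441/1185917720 = -53761441/1185917720 + I*sqrt(157751)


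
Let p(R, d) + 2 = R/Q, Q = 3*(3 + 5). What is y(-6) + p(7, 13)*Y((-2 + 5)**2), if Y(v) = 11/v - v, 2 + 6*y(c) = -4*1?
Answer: 1327/108 ≈ 12.287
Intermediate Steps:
Q = 24 (Q = 3*8 = 24)
y(c) = -1 (y(c) = -1/3 + (-4*1)/6 = -1/3 + (1/6)*(-4) = -1/3 - 2/3 = -1)
p(R, d) = -2 + R/24
Y(v) = -v + 11/v
y(-6) + p(7, 13)*Y((-2 + 5)**2) = -1 + (-2 + (1/24)*7)*(-(-2 + 5)**2 + 11/((-2 + 5)**2)) = -1 + (-2 + 7/24)*(-1*3**2 + 11/(3**2)) = -1 - 41*(-1*9 + 11/9)/24 = -1 - 41*(-9 + 11*(1/9))/24 = -1 - 41*(-9 + 11/9)/24 = -1 - 41/24*(-70/9) = -1 + 1435/108 = 1327/108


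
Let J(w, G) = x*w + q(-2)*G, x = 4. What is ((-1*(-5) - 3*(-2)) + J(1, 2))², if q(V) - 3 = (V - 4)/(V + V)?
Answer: 576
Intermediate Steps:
q(V) = 3 + (-4 + V)/(2*V) (q(V) = 3 + (V - 4)/(V + V) = 3 + (-4 + V)/((2*V)) = 3 + (-4 + V)*(1/(2*V)) = 3 + (-4 + V)/(2*V))
J(w, G) = 4*w + 9*G/2 (J(w, G) = 4*w + (7/2 - 2/(-2))*G = 4*w + (7/2 - 2*(-½))*G = 4*w + (7/2 + 1)*G = 4*w + 9*G/2)
((-1*(-5) - 3*(-2)) + J(1, 2))² = ((-1*(-5) - 3*(-2)) + (4*1 + (9/2)*2))² = ((5 + 6) + (4 + 9))² = (11 + 13)² = 24² = 576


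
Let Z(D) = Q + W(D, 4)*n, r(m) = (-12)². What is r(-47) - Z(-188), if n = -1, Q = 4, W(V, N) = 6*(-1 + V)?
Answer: -994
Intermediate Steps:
W(V, N) = -6 + 6*V
r(m) = 144
Z(D) = 10 - 6*D (Z(D) = 4 + (-6 + 6*D)*(-1) = 4 + (6 - 6*D) = 10 - 6*D)
r(-47) - Z(-188) = 144 - (10 - 6*(-188)) = 144 - (10 + 1128) = 144 - 1*1138 = 144 - 1138 = -994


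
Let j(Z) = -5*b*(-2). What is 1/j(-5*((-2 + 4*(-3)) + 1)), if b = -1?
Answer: -⅒ ≈ -0.10000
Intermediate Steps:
j(Z) = -10 (j(Z) = -5*(-1)*(-2) = 5*(-2) = -10)
1/j(-5*((-2 + 4*(-3)) + 1)) = 1/(-10) = -⅒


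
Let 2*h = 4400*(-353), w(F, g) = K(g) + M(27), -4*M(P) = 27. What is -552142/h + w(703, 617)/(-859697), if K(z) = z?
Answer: 59275112603/83455086275 ≈ 0.71026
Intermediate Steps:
M(P) = -27/4 (M(P) = -¼*27 = -27/4)
w(F, g) = -27/4 + g (w(F, g) = g - 27/4 = -27/4 + g)
h = -776600 (h = (4400*(-353))/2 = (½)*(-1553200) = -776600)
-552142/h + w(703, 617)/(-859697) = -552142/(-776600) + (-27/4 + 617)/(-859697) = -552142*(-1/776600) + (2441/4)*(-1/859697) = 276071/388300 - 2441/3438788 = 59275112603/83455086275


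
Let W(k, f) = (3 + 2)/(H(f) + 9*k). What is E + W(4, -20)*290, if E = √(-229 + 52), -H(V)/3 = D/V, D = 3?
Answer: 29000/729 + I*√177 ≈ 39.781 + 13.304*I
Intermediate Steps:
H(V) = -9/V
W(k, f) = 5/(-9/f + 9*k) (W(k, f) = (3 + 2)/(-9/f + 9*k) = 5/(-9/f + 9*k))
E = I*√177 (E = √(-177) = I*√177 ≈ 13.304*I)
E + W(4, -20)*290 = I*√177 + ((5/9)*(-20)/(-1 - 20*4))*290 = I*√177 + ((5/9)*(-20)/(-1 - 80))*290 = I*√177 + ((5/9)*(-20)/(-81))*290 = I*√177 + ((5/9)*(-20)*(-1/81))*290 = I*√177 + (100/729)*290 = I*√177 + 29000/729 = 29000/729 + I*√177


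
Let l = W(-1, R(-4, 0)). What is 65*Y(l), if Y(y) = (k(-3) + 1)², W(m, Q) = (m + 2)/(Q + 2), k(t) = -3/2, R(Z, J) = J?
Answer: 65/4 ≈ 16.250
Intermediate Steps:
k(t) = -3/2 (k(t) = -3*½ = -3/2)
W(m, Q) = (2 + m)/(2 + Q)
l = ½ (l = (2 - 1)/(2 + 0) = 1/2 = (½)*1 = ½ ≈ 0.50000)
Y(y) = ¼ (Y(y) = (-3/2 + 1)² = (-½)² = ¼)
65*Y(l) = 65*(¼) = 65/4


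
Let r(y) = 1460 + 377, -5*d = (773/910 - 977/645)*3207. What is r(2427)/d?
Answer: 359409050/83485693 ≈ 4.3050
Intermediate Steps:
d = 83485693/195650 (d = -(773/910 - 977/645)*3207/5 = -(-78097)*3207/586950 = -1/5*(-83485693/39130) = 83485693/195650 ≈ 426.71)
r(y) = 1837
r(2427)/d = 1837/(83485693/195650) = 1837*(195650/83485693) = 359409050/83485693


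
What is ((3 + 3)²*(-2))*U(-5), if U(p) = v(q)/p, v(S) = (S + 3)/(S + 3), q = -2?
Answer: 72/5 ≈ 14.400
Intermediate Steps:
v(S) = 1 (v(S) = (3 + S)/(3 + S) = 1)
U(p) = 1/p
((3 + 3)²*(-2))*U(-5) = ((3 + 3)²*(-2))/(-5) = (6²*(-2))*(-⅕) = (36*(-2))*(-⅕) = -72*(-⅕) = 72/5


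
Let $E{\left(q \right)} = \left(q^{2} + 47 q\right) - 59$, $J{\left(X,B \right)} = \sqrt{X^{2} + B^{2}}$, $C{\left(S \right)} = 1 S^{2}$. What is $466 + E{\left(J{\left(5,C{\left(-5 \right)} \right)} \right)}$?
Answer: $1057 + 235 \sqrt{26} \approx 2255.3$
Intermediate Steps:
$C{\left(S \right)} = S^{2}$
$J{\left(X,B \right)} = \sqrt{B^{2} + X^{2}}$
$E{\left(q \right)} = -59 + q^{2} + 47 q$
$466 + E{\left(J{\left(5,C{\left(-5 \right)} \right)} \right)} = 466 + \left(-59 + \left(\sqrt{\left(\left(-5\right)^{2}\right)^{2} + 5^{2}}\right)^{2} + 47 \sqrt{\left(\left(-5\right)^{2}\right)^{2} + 5^{2}}\right) = 466 + \left(-59 + \left(\sqrt{25^{2} + 25}\right)^{2} + 47 \sqrt{25^{2} + 25}\right) = 466 + \left(-59 + \left(\sqrt{625 + 25}\right)^{2} + 47 \sqrt{625 + 25}\right) = 466 + \left(-59 + \left(\sqrt{650}\right)^{2} + 47 \sqrt{650}\right) = 466 + \left(-59 + \left(5 \sqrt{26}\right)^{2} + 47 \cdot 5 \sqrt{26}\right) = 466 + \left(-59 + 650 + 235 \sqrt{26}\right) = 466 + \left(591 + 235 \sqrt{26}\right) = 1057 + 235 \sqrt{26}$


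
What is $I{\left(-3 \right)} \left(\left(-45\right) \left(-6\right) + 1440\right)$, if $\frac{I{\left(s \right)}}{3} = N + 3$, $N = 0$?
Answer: $15390$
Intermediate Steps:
$I{\left(s \right)} = 9$ ($I{\left(s \right)} = 3 \left(0 + 3\right) = 3 \cdot 3 = 9$)
$I{\left(-3 \right)} \left(\left(-45\right) \left(-6\right) + 1440\right) = 9 \left(\left(-45\right) \left(-6\right) + 1440\right) = 9 \left(270 + 1440\right) = 9 \cdot 1710 = 15390$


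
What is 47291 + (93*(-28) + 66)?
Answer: 44753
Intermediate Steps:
47291 + (93*(-28) + 66) = 47291 + (-2604 + 66) = 47291 - 2538 = 44753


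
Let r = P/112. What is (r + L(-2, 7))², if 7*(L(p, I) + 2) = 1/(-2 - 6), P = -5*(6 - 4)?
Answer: 3481/784 ≈ 4.4400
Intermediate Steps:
P = -10 (P = -5*2 = -10)
L(p, I) = -113/56 (L(p, I) = -2 + 1/(7*(-2 - 6)) = -2 + (⅐)/(-8) = -2 + (⅐)*(-⅛) = -2 - 1/56 = -113/56)
r = -5/56 (r = -10/112 = -10*1/112 = -5/56 ≈ -0.089286)
(r + L(-2, 7))² = (-5/56 - 113/56)² = (-59/28)² = 3481/784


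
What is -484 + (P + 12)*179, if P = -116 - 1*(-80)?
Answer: -4780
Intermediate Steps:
P = -36 (P = -116 + 80 = -36)
-484 + (P + 12)*179 = -484 + (-36 + 12)*179 = -484 - 24*179 = -484 - 4296 = -4780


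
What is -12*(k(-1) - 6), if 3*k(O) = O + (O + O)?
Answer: 84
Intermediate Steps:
k(O) = O (k(O) = (O + (O + O))/3 = (O + 2*O)/3 = (3*O)/3 = O)
-12*(k(-1) - 6) = -12*(-1 - 6) = -12*(-7) = 84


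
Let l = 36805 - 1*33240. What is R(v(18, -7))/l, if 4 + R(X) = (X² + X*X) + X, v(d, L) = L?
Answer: 87/3565 ≈ 0.024404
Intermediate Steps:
l = 3565 (l = 36805 - 33240 = 3565)
R(X) = -4 + X + 2*X² (R(X) = -4 + ((X² + X*X) + X) = -4 + ((X² + X²) + X) = -4 + (2*X² + X) = -4 + (X + 2*X²) = -4 + X + 2*X²)
R(v(18, -7))/l = (-4 - 7 + 2*(-7)²)/3565 = (-4 - 7 + 2*49)*(1/3565) = (-4 - 7 + 98)*(1/3565) = 87*(1/3565) = 87/3565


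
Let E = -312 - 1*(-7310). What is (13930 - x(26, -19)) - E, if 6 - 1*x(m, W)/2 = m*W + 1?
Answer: 5934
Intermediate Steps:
x(m, W) = 10 - 2*W*m (x(m, W) = 12 - 2*(m*W + 1) = 12 - 2*(W*m + 1) = 12 - 2*(1 + W*m) = 12 + (-2 - 2*W*m) = 10 - 2*W*m)
E = 6998 (E = -312 + 7310 = 6998)
(13930 - x(26, -19)) - E = (13930 - (10 - 2*(-19)*26)) - 1*6998 = (13930 - (10 + 988)) - 6998 = (13930 - 1*998) - 6998 = (13930 - 998) - 6998 = 12932 - 6998 = 5934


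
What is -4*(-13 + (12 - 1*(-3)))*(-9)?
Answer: 72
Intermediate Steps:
-4*(-13 + (12 - 1*(-3)))*(-9) = -4*(-13 + (12 + 3))*(-9) = -4*(-13 + 15)*(-9) = -4*2*(-9) = -8*(-9) = 72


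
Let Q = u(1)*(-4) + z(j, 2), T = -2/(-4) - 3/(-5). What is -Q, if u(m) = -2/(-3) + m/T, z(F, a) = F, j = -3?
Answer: 307/33 ≈ 9.3030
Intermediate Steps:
T = 11/10 (T = -2*(-1/4) - 3*(-1/5) = 1/2 + 3/5 = 11/10 ≈ 1.1000)
u(m) = 2/3 + 10*m/11 (u(m) = -2/(-3) + m/(11/10) = -2*(-1/3) + m*(10/11) = 2/3 + 10*m/11)
Q = -307/33 (Q = (2/3 + (10/11)*1)*(-4) - 3 = (2/3 + 10/11)*(-4) - 3 = (52/33)*(-4) - 3 = -208/33 - 3 = -307/33 ≈ -9.3030)
-Q = -1*(-307/33) = 307/33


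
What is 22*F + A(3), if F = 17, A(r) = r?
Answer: 377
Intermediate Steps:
22*F + A(3) = 22*17 + 3 = 374 + 3 = 377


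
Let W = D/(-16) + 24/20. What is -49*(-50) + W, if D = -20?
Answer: 49049/20 ≈ 2452.4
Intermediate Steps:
W = 49/20 (W = -20/(-16) + 24/20 = -20*(-1/16) + 24*(1/20) = 5/4 + 6/5 = 49/20 ≈ 2.4500)
-49*(-50) + W = -49*(-50) + 49/20 = 2450 + 49/20 = 49049/20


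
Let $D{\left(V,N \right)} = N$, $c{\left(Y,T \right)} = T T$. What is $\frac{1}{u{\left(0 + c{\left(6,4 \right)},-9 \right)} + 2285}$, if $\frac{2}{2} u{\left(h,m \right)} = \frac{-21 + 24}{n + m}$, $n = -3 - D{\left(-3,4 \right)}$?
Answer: $\frac{16}{36557} \approx 0.00043767$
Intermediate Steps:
$c{\left(Y,T \right)} = T^{2}$
$n = -7$ ($n = -3 - 4 = -7$)
$u{\left(h,m \right)} = \frac{3}{-7 + m}$ ($u{\left(h,m \right)} = \frac{-21 + 24}{-7 + m} = \frac{3}{-7 + m}$)
$\frac{1}{u{\left(0 + c{\left(6,4 \right)},-9 \right)} + 2285} = \frac{1}{\frac{3}{-7 - 9} + 2285} = \frac{1}{\frac{3}{-16} + 2285} = \frac{1}{3 \left(- \frac{1}{16}\right) + 2285} = \frac{1}{- \frac{3}{16} + 2285} = \frac{1}{\frac{36557}{16}} = \frac{16}{36557}$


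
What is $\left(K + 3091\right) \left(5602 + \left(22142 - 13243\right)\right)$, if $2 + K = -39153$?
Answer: $-522964064$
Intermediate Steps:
$K = -39155$ ($K = -2 - 39153 = -39155$)
$\left(K + 3091\right) \left(5602 + \left(22142 - 13243\right)\right) = \left(-39155 + 3091\right) \left(5602 + \left(22142 - 13243\right)\right) = - 36064 \left(5602 + \left(22142 - 13243\right)\right) = - 36064 \left(5602 + 8899\right) = \left(-36064\right) 14501 = -522964064$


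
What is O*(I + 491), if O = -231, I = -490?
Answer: -231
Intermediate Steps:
O*(I + 491) = -231*(-490 + 491) = -231*1 = -231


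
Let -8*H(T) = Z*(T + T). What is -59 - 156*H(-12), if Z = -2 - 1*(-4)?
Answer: -995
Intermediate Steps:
Z = 2 (Z = -2 + 4 = 2)
H(T) = -T/2 (H(T) = -(T + T)/4 = -2*T/4 = -T/2)
-59 - 156*H(-12) = -59 - (-78)*(-12) = -59 - 156*6 = -59 - 936 = -995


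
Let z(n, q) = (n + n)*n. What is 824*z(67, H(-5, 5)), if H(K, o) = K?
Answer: 7397872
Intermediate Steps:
z(n, q) = 2*n**2 (z(n, q) = (2*n)*n = 2*n**2)
824*z(67, H(-5, 5)) = 824*(2*67**2) = 824*(2*4489) = 824*8978 = 7397872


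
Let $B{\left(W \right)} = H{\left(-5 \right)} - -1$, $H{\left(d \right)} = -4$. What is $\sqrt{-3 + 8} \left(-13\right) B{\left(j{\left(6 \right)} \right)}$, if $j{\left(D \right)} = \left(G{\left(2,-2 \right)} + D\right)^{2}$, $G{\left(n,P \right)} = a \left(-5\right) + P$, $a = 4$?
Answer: $39 \sqrt{5} \approx 87.207$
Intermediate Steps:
$G{\left(n,P \right)} = -20 + P$ ($G{\left(n,P \right)} = 4 \left(-5\right) + P = -20 + P$)
$j{\left(D \right)} = \left(-22 + D\right)^{2}$ ($j{\left(D \right)} = \left(\left(-20 - 2\right) + D\right)^{2} = \left(-22 + D\right)^{2}$)
$B{\left(W \right)} = -3$ ($B{\left(W \right)} = -4 - -1 = -4 + 1 = -3$)
$\sqrt{-3 + 8} \left(-13\right) B{\left(j{\left(6 \right)} \right)} = \sqrt{-3 + 8} \left(-13\right) \left(-3\right) = \sqrt{5} \left(-13\right) \left(-3\right) = - 13 \sqrt{5} \left(-3\right) = 39 \sqrt{5}$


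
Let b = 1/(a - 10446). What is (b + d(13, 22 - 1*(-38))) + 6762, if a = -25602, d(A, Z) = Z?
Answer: 245919455/36048 ≈ 6822.0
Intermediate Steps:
b = -1/36048 (b = 1/(-25602 - 10446) = 1/(-36048) = -1/36048 ≈ -2.7741e-5)
(b + d(13, 22 - 1*(-38))) + 6762 = (-1/36048 + (22 - 1*(-38))) + 6762 = (-1/36048 + (22 + 38)) + 6762 = (-1/36048 + 60) + 6762 = 2162879/36048 + 6762 = 245919455/36048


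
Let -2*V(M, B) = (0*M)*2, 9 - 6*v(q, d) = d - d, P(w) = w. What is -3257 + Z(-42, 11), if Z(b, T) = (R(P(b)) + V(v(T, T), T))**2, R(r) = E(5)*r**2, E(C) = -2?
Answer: 12443527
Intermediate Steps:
v(q, d) = 3/2 (v(q, d) = 3/2 - (d - d)/6 = 3/2 - 1/6*0 = 3/2 + 0 = 3/2)
R(r) = -2*r**2
V(M, B) = 0 (V(M, B) = -0*M*2/2 = -0*2 = -1/2*0 = 0)
Z(b, T) = 4*b**4 (Z(b, T) = (-2*b**2 + 0)**2 = (-2*b**2)**2 = 4*b**4)
-3257 + Z(-42, 11) = -3257 + 4*(-42)**4 = -3257 + 4*3111696 = -3257 + 12446784 = 12443527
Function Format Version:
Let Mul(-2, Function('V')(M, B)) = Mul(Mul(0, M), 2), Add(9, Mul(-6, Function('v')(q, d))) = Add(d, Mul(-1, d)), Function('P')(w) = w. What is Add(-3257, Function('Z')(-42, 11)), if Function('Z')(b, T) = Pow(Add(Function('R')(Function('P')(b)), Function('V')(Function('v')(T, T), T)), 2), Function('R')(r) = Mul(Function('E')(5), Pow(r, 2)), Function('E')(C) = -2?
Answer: 12443527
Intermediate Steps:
Function('v')(q, d) = Rational(3, 2) (Function('v')(q, d) = Add(Rational(3, 2), Mul(Rational(-1, 6), Add(d, Mul(-1, d)))) = Add(Rational(3, 2), Mul(Rational(-1, 6), 0)) = Add(Rational(3, 2), 0) = Rational(3, 2))
Function('R')(r) = Mul(-2, Pow(r, 2))
Function('V')(M, B) = 0 (Function('V')(M, B) = Mul(Rational(-1, 2), Mul(Mul(0, M), 2)) = Mul(Rational(-1, 2), Mul(0, 2)) = Mul(Rational(-1, 2), 0) = 0)
Function('Z')(b, T) = Mul(4, Pow(b, 4)) (Function('Z')(b, T) = Pow(Add(Mul(-2, Pow(b, 2)), 0), 2) = Pow(Mul(-2, Pow(b, 2)), 2) = Mul(4, Pow(b, 4)))
Add(-3257, Function('Z')(-42, 11)) = Add(-3257, Mul(4, Pow(-42, 4))) = Add(-3257, Mul(4, 3111696)) = Add(-3257, 12446784) = 12443527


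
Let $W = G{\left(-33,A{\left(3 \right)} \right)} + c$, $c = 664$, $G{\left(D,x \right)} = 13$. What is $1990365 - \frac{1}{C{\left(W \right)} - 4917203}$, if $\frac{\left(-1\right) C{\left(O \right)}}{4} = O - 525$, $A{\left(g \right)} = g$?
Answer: $\frac{9788238891016}{4917811} \approx 1.9904 \cdot 10^{6}$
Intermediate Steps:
$W = 677$ ($W = 13 + 664 = 677$)
$C{\left(O \right)} = 2100 - 4 O$ ($C{\left(O \right)} = - 4 \left(O - 525\right) = - 4 \left(-525 + O\right) = 2100 - 4 O$)
$1990365 - \frac{1}{C{\left(W \right)} - 4917203} = 1990365 - \frac{1}{\left(2100 - 2708\right) - 4917203} = 1990365 - \frac{1}{-608 - 4917203} = 1990365 - \frac{1}{-4917811} = 1990365 - - \frac{1}{4917811} = 1990365 + \frac{1}{4917811} = \frac{9788238891016}{4917811}$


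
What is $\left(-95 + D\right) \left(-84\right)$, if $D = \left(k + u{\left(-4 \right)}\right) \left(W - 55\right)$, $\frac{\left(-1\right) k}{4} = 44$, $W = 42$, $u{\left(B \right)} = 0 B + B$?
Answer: $-188580$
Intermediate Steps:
$u{\left(B \right)} = B$ ($u{\left(B \right)} = 0 + B = B$)
$k = -176$ ($k = \left(-4\right) 44 = -176$)
$D = 2340$ ($D = \left(-176 - 4\right) \left(42 - 55\right) = \left(-180\right) \left(-13\right) = 2340$)
$\left(-95 + D\right) \left(-84\right) = \left(-95 + 2340\right) \left(-84\right) = 2245 \left(-84\right) = -188580$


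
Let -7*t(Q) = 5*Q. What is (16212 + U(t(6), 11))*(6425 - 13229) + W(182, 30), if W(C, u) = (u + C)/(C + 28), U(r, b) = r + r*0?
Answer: -11579115134/105 ≈ -1.1028e+8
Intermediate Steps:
t(Q) = -5*Q/7
U(r, b) = r (U(r, b) = r + 0 = r)
W(C, u) = (C + u)/(28 + C)
(16212 + U(t(6), 11))*(6425 - 13229) + W(182, 30) = (16212 - 5/7*6)*(6425 - 13229) + (182 + 30)/(28 + 182) = (16212 - 30/7)*(-6804) + 212/210 = (113454/7)*(-6804) + (1/210)*212 = -110277288 + 106/105 = -11579115134/105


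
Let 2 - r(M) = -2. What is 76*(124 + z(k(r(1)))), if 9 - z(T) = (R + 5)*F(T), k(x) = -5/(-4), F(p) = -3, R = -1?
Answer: 11020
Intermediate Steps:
r(M) = 4 (r(M) = 2 - 1*(-2) = 2 + 2 = 4)
k(x) = 5/4 (k(x) = -5*(-¼) = 5/4)
z(T) = 21 (z(T) = 9 - (-1 + 5)*(-3) = 9 - 4*(-3) = 9 - 1*(-12) = 9 + 12 = 21)
76*(124 + z(k(r(1)))) = 76*(124 + 21) = 76*145 = 11020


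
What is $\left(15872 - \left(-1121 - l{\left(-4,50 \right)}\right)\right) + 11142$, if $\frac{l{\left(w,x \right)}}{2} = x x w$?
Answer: $8135$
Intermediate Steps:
$l{\left(w,x \right)} = 2 w x^{2}$ ($l{\left(w,x \right)} = 2 x x w = 2 x^{2} w = 2 w x^{2}$)
$\left(15872 - \left(-1121 - l{\left(-4,50 \right)}\right)\right) + 11142 = \left(15872 - \left(-1121 + 20000\right)\right) + 11142 = \left(15872 + \left(\left(-20000 + 10881\right) - 9760\right)\right) + 11142 = \left(15872 - 18879\right) + 11142 = -3007 + 11142 = 8135$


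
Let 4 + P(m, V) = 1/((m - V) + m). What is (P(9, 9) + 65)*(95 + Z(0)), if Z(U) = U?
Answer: 52250/9 ≈ 5805.6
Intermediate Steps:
P(m, V) = -4 + 1/(-V + 2*m) (P(m, V) = -4 + 1/((m - V) + m) = -4 + 1/(-V + 2*m))
(P(9, 9) + 65)*(95 + Z(0)) = ((-1 - 4*9 + 8*9)/(9 - 2*9) + 65)*(95 + 0) = ((-1 - 36 + 72)/(9 - 18) + 65)*95 = (35/(-9) + 65)*95 = (-⅑*35 + 65)*95 = (-35/9 + 65)*95 = (550/9)*95 = 52250/9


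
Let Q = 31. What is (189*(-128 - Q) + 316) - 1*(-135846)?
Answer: 106111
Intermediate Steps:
(189*(-128 - Q) + 316) - 1*(-135846) = (189*(-128 - 1*31) + 316) - 1*(-135846) = (189*(-128 - 31) + 316) + 135846 = (189*(-159) + 316) + 135846 = (-30051 + 316) + 135846 = -29735 + 135846 = 106111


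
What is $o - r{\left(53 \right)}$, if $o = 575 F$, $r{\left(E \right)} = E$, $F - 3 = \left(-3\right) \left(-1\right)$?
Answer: $3397$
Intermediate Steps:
$F = 6$ ($F = 3 - -3 = 3 + 3 = 6$)
$o = 3450$ ($o = 575 \cdot 6 = 3450$)
$o - r{\left(53 \right)} = 3450 - 53 = 3397$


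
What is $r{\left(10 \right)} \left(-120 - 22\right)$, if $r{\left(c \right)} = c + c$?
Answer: $-2840$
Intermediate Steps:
$r{\left(c \right)} = 2 c$
$r{\left(10 \right)} \left(-120 - 22\right) = 2 \cdot 10 \left(-120 - 22\right) = 20 \left(-142\right) = -2840$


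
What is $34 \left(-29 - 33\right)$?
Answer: $-2108$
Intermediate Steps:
$34 \left(-29 - 33\right) = 34 \left(-62\right) = -2108$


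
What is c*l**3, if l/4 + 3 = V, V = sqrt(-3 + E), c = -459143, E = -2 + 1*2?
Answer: -705243648*I*sqrt(3) ≈ -1.2215e+9*I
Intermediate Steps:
E = 0 (E = -2 + 2 = 0)
V = I*sqrt(3) (V = sqrt(-3 + 0) = sqrt(-3) = I*sqrt(3) ≈ 1.732*I)
l = -12 + 4*I*sqrt(3) (l = -12 + 4*(I*sqrt(3)) = -12 + 4*I*sqrt(3) ≈ -12.0 + 6.9282*I)
c*l**3 = -459143*(-12 + 4*I*sqrt(3))**3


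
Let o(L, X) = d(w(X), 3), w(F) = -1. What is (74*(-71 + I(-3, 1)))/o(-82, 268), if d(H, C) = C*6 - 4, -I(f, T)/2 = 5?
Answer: -2997/7 ≈ -428.14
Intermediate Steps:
I(f, T) = -10 (I(f, T) = -2*5 = -10)
d(H, C) = -4 + 6*C (d(H, C) = 6*C - 4 = -4 + 6*C)
o(L, X) = 14 (o(L, X) = -4 + 6*3 = -4 + 18 = 14)
(74*(-71 + I(-3, 1)))/o(-82, 268) = (74*(-71 - 10))/14 = (74*(-81))*(1/14) = -5994*1/14 = -2997/7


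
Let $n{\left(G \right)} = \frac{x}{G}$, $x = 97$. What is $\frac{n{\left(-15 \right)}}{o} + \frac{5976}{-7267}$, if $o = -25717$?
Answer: $- \frac{2304566981}{2803281585} \approx -0.8221$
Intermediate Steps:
$n{\left(G \right)} = \frac{97}{G}$
$\frac{n{\left(-15 \right)}}{o} + \frac{5976}{-7267} = \frac{97 \frac{1}{-15}}{-25717} + \frac{5976}{-7267} = 97 \left(- \frac{1}{15}\right) \left(- \frac{1}{25717}\right) + 5976 \left(- \frac{1}{7267}\right) = \left(- \frac{97}{15}\right) \left(- \frac{1}{25717}\right) - \frac{5976}{7267} = \frac{97}{385755} - \frac{5976}{7267} = - \frac{2304566981}{2803281585}$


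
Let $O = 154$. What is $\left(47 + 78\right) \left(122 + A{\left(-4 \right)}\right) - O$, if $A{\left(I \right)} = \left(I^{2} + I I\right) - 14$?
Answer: $17346$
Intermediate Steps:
$A{\left(I \right)} = -14 + 2 I^{2}$ ($A{\left(I \right)} = \left(I^{2} + I^{2}\right) - 14 = 2 I^{2} - 14 = -14 + 2 I^{2}$)
$\left(47 + 78\right) \left(122 + A{\left(-4 \right)}\right) - O = \left(47 + 78\right) \left(122 - \left(14 - 2 \left(-4\right)^{2}\right)\right) - 154 = 125 \left(122 + \left(-14 + 2 \cdot 16\right)\right) - 154 = 125 \left(122 + \left(-14 + 32\right)\right) - 154 = 125 \left(122 + 18\right) - 154 = 125 \cdot 140 - 154 = 17500 - 154 = 17346$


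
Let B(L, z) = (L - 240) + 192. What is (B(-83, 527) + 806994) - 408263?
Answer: 398600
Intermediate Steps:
B(L, z) = -48 + L (B(L, z) = (-240 + L) + 192 = -48 + L)
(B(-83, 527) + 806994) - 408263 = ((-48 - 83) + 806994) - 408263 = (-131 + 806994) - 408263 = 806863 - 408263 = 398600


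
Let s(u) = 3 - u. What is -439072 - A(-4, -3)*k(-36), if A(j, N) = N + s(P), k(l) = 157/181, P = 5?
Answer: -79471247/181 ≈ -4.3907e+5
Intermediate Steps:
k(l) = 157/181 (k(l) = 157*(1/181) = 157/181)
A(j, N) = -2 + N (A(j, N) = N + (3 - 1*5) = N + (3 - 5) = N - 2 = -2 + N)
-439072 - A(-4, -3)*k(-36) = -439072 - (-2 - 3)*157/181 = -439072 - (-5)*157/181 = -439072 - 1*(-785/181) = -439072 + 785/181 = -79471247/181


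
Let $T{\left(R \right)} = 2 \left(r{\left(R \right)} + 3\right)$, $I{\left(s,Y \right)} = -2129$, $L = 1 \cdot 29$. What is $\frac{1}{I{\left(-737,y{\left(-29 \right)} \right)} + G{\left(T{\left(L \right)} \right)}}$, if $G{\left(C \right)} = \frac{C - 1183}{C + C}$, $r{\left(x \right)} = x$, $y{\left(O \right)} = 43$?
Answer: $- \frac{128}{273631} \approx -0.00046778$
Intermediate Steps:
$L = 29$
$T{\left(R \right)} = 6 + 2 R$ ($T{\left(R \right)} = 2 \left(R + 3\right) = 2 \left(3 + R\right) = 6 + 2 R$)
$G{\left(C \right)} = \frac{-1183 + C}{2 C}$
$\frac{1}{I{\left(-737,y{\left(-29 \right)} \right)} + G{\left(T{\left(L \right)} \right)}} = \frac{1}{-2129 + \frac{-1183 + \left(6 + 2 \cdot 29\right)}{2 \left(6 + 2 \cdot 29\right)}} = \frac{1}{-2129 + \frac{-1183 + \left(6 + 58\right)}{2 \left(6 + 58\right)}} = \frac{1}{-2129 + \frac{-1183 + 64}{2 \cdot 64}} = \frac{1}{-2129 + \frac{1}{2} \cdot \frac{1}{64} \left(-1119\right)} = \frac{1}{-2129 - \frac{1119}{128}} = \frac{1}{- \frac{273631}{128}} = - \frac{128}{273631}$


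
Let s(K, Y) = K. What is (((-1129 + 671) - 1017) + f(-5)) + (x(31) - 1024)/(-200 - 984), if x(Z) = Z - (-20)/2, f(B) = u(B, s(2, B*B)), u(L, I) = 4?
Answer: -1740681/1184 ≈ -1470.2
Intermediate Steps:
f(B) = 4
x(Z) = 10 + Z (x(Z) = Z - (-20)/2 = Z - 1*(-10) = Z + 10 = 10 + Z)
(((-1129 + 671) - 1017) + f(-5)) + (x(31) - 1024)/(-200 - 984) = (((-1129 + 671) - 1017) + 4) + ((10 + 31) - 1024)/(-200 - 984) = ((-458 - 1017) + 4) + (41 - 1024)/(-1184) = (-1475 + 4) - 983*(-1/1184) = -1471 + 983/1184 = -1740681/1184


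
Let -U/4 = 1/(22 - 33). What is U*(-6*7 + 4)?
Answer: -152/11 ≈ -13.818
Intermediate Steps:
U = 4/11 (U = -4/(22 - 33) = -4/(-11) = -4*(-1/11) = 4/11 ≈ 0.36364)
U*(-6*7 + 4) = 4*(-6*7 + 4)/11 = 4*(-42 + 4)/11 = (4/11)*(-38) = -152/11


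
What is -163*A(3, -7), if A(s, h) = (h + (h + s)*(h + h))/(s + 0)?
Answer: -7987/3 ≈ -2662.3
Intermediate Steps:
A(s, h) = (h + 2*h*(h + s))/s (A(s, h) = (h + (h + s)*(2*h))/s = (h + 2*h*(h + s))/s)
-163*A(3, -7) = -(-1141)*(1 + 2*(-7) + 2*3)/3 = -(-1141)*(1 - 14 + 6)/3 = -(-1141)*(-7)/3 = -163*49/3 = -7987/3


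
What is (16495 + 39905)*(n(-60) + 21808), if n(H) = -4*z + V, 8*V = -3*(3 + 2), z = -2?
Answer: 1230316650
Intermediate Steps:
V = -15/8 (V = (-3*(3 + 2))/8 = (-3*5)/8 = (⅛)*(-15) = -15/8 ≈ -1.8750)
n(H) = 49/8 (n(H) = -4*(-2) - 15/8 = 8 - 15/8 = 49/8)
(16495 + 39905)*(n(-60) + 21808) = (16495 + 39905)*(49/8 + 21808) = 56400*(174513/8) = 1230316650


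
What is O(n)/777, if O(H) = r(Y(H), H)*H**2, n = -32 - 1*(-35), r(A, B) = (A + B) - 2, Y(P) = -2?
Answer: -3/259 ≈ -0.011583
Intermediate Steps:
r(A, B) = -2 + A + B
n = 3 (n = -32 + 35 = 3)
O(H) = H**2*(-4 + H) (O(H) = (-2 - 2 + H)*H**2 = (-4 + H)*H**2 = H**2*(-4 + H))
O(n)/777 = (3**2*(-4 + 3))/777 = (9*(-1))*(1/777) = -9*1/777 = -3/259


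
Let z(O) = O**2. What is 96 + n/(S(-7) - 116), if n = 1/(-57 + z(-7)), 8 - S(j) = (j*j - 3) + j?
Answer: 112897/1176 ≈ 96.001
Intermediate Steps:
S(j) = 11 - j - j**2 (S(j) = 8 - ((j*j - 3) + j) = 8 - ((j**2 - 3) + j) = 8 - ((-3 + j**2) + j) = 8 - (-3 + j + j**2) = 8 + (3 - j - j**2) = 11 - j - j**2)
n = -1/8 (n = 1/(-57 + (-7)**2) = 1/(-57 + 49) = 1/(-8) = -1/8 ≈ -0.12500)
96 + n/(S(-7) - 116) = 96 - 1/8/((11 - 1*(-7) - 1*(-7)**2) - 116) = 96 - 1/8/((11 + 7 - 1*49) - 116) = 96 - 1/8/((11 + 7 - 49) - 116) = 96 - 1/8/(-31 - 116) = 96 - 1/8/(-147) = 96 - 1/147*(-1/8) = 96 + 1/1176 = 112897/1176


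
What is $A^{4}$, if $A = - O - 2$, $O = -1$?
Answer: $1$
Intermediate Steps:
$A = -1$ ($A = \left(-1\right) \left(-1\right) - 2 = 1 - 2 = -1$)
$A^{4} = \left(-1\right)^{4} = 1$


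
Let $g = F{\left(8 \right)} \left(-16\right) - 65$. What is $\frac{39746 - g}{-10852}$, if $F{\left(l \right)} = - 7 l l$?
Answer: $- \frac{32643}{10852} \approx -3.008$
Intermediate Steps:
$F{\left(l \right)} = - 7 l^{2}$
$g = 7103$ ($g = - 7 \cdot 8^{2} \left(-16\right) - 65 = \left(-7\right) 64 \left(-16\right) - 65 = \left(-448\right) \left(-16\right) - 65 = 7168 - 65 = 7103$)
$\frac{39746 - g}{-10852} = \frac{39746 - 7103}{-10852} = \left(39746 - 7103\right) \left(- \frac{1}{10852}\right) = 32643 \left(- \frac{1}{10852}\right) = - \frac{32643}{10852}$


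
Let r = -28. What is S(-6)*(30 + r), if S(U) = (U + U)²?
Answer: 288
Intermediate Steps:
S(U) = 4*U² (S(U) = (2*U)² = 4*U²)
S(-6)*(30 + r) = (4*(-6)²)*(30 - 28) = (4*36)*2 = 144*2 = 288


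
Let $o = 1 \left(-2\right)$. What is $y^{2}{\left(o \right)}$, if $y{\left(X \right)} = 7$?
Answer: $49$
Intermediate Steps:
$o = -2$
$y^{2}{\left(o \right)} = 7^{2} = 49$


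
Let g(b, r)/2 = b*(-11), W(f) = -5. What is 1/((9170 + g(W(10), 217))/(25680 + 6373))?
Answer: 32053/9280 ≈ 3.4540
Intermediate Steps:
g(b, r) = -22*b (g(b, r) = 2*(b*(-11)) = 2*(-11*b) = -22*b)
1/((9170 + g(W(10), 217))/(25680 + 6373)) = 1/((9170 - 22*(-5))/(25680 + 6373)) = 1/((9170 + 110)/32053) = 1/(9280*(1/32053)) = 1/(9280/32053) = 32053/9280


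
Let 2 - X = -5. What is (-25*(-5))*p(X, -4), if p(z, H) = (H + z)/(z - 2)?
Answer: 75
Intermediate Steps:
X = 7 (X = 2 - 1*(-5) = 2 + 5 = 7)
p(z, H) = (H + z)/(-2 + z)
(-25*(-5))*p(X, -4) = (-25*(-5))*((-4 + 7)/(-2 + 7)) = 125*(3/5) = 125*((⅕)*3) = 125*(⅗) = 75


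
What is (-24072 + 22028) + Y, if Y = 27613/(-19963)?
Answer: -40831985/19963 ≈ -2045.4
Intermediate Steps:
Y = -27613/19963 (Y = 27613*(-1/19963) = -27613/19963 ≈ -1.3832)
(-24072 + 22028) + Y = (-24072 + 22028) - 27613/19963 = -2044 - 27613/19963 = -40831985/19963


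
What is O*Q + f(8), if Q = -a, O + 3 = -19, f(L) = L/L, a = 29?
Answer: 639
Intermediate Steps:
f(L) = 1
O = -22 (O = -3 - 19 = -22)
Q = -29 (Q = -1*29 = -29)
O*Q + f(8) = -22*(-29) + 1 = 638 + 1 = 639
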